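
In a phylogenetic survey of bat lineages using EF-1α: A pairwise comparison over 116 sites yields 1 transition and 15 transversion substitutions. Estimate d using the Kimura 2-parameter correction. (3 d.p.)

P = 1/116 ≈ 0.008621 and Q = 15/116 ≈ 0.12931.
Under the Kimura two-parameter model, d = −½ ln(1 − 2P − Q) − ¼ ln(1 − 2Q).
1 − 2P − Q = 0.853448, giving −½ ln(0.853448) = 0.079235.
1 − 2Q = 0.74138, giving −¼ ln(0.74138) = 0.074810.
d = 0.079235 + 0.074810 = 0.154045.

0.154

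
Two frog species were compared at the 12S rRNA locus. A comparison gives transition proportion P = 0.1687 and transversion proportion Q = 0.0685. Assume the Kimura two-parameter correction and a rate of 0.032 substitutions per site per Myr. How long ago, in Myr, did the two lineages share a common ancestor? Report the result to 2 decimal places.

Under the Kimura two-parameter model, d = −½ ln(1 − 2P − Q) − ¼ ln(1 − 2Q).
1 − 2P − Q = 0.5941, giving −½ ln(0.5941) = 0.260354.
1 − 2Q = 0.863, giving −¼ ln(0.863) = 0.036835.
d = 0.260354 + 0.036835 = 0.297189.
Under a molecular clock d = 2μt, so t = d/(2μ) = 0.297189 / (2 × 0.032) = 4.64 Myr.

4.64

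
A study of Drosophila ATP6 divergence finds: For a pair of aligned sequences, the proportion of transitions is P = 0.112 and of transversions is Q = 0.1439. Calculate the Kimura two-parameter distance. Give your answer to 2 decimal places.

Under the Kimura two-parameter model, d = −½ ln(1 − 2P − Q) − ¼ ln(1 − 2Q).
1 − 2P − Q = 0.6321, giving −½ ln(0.6321) = 0.229354.
1 − 2Q = 0.7122, giving −¼ ln(0.7122) = 0.084849.
d = 0.229354 + 0.084849 = 0.314203.

0.31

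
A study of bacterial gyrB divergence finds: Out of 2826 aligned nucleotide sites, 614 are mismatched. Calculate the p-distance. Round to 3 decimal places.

0.217

p = 614/2826 = 0.217268… ≈ 0.217 (to 3 d.p.).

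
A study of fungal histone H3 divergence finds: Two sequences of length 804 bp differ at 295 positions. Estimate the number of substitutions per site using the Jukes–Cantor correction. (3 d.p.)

p = 295/804 ≈ 0.366915.
d = −(3/4) ln(1 − 4p/3) = −0.75 ln(1 − 0.48922) = −0.75 ln(0.51078)
  = −0.75 × (-0.671816) = 0.503862 substitutions/site.

0.504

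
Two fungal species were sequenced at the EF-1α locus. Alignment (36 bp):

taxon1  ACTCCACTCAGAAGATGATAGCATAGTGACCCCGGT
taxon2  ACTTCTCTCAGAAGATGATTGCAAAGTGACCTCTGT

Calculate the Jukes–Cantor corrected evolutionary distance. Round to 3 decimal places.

The sequences differ at 6 of 36 sites (4, 6, 20, 24, 32, 34), so p = 6/36 ≈ 0.166667.
d = −(3/4) ln(1 − 4p/3) = −0.75 ln(1 − 0.222223) = −0.75 ln(0.777777)
  = −0.75 × (-0.251315) = 0.188486 substitutions/site.

0.188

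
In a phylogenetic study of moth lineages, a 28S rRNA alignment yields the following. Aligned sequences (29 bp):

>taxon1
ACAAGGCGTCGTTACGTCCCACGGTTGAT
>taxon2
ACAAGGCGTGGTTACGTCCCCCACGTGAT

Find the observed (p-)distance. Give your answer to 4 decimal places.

The sequences differ at 5 of 29 positions (sites 10, 21, 23, 24, 25).
p = 5/29 = 0.172413… ≈ 0.1724 (to 4 d.p.).

0.1724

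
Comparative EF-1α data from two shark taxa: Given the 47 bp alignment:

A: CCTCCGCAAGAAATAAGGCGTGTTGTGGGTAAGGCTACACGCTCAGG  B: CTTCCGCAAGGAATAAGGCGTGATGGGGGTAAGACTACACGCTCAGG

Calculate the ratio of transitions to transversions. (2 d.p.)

Transitions are A↔G and C↔T; transversions are all other mismatches.
Transitions: 3. Transversions: 2.
R = 3/2 = 1.50.

1.50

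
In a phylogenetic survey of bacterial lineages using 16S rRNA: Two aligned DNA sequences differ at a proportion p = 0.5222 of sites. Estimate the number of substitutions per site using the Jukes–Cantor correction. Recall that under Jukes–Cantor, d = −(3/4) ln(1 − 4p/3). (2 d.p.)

0.89

d = −(3/4) ln(1 − 4p/3) = −0.75 ln(1 − 0.696267) = −0.75 ln(0.303733)
  = −0.75 × (-1.191606) = 0.893705 substitutions/site.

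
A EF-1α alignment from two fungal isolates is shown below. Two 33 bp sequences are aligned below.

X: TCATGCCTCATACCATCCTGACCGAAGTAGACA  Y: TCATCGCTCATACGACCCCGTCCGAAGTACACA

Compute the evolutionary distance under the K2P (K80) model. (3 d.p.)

Of 33 sites, 2 differences are transitions and 5 are transversions, so P = 2/33 ≈ 0.060606 and Q = 5/33 ≈ 0.151515.
Under the Kimura two-parameter model, d = −½ ln(1 − 2P − Q) − ¼ ln(1 − 2Q).
1 − 2P − Q = 0.727273, giving −½ ln(0.727273) = 0.159227.
1 − 2Q = 0.69697, giving −¼ ln(0.69697) = 0.090253.
d = 0.159227 + 0.090253 = 0.249480.

0.249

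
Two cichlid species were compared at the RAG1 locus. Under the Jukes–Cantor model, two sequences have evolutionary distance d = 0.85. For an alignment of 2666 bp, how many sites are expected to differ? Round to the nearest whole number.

1356

Invert JC69: p = (3/4)(1 − e^(−4d/3)) = 0.75 × (1 − e^(-1.133333)) = 0.75 × (1 − 0.321958) = 0.508532.
Expected differing sites = pL ≈ 0.508532 × 2666 = 1355.746312 ≈ 1356.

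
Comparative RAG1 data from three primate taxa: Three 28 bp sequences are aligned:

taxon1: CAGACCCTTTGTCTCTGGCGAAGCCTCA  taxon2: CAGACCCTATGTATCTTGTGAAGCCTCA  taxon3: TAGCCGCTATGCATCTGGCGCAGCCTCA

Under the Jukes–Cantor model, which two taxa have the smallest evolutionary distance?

taxon1 and taxon2

taxon1–taxon2: 4/28 differ, p = 0.143, d = 0.158.
taxon1–taxon3: 7/28 differ, p = 0.250, d = 0.304.
taxon2–taxon3: 7/28 differ, p = 0.250, d = 0.304.
The smallest distance is between taxon1 and taxon2.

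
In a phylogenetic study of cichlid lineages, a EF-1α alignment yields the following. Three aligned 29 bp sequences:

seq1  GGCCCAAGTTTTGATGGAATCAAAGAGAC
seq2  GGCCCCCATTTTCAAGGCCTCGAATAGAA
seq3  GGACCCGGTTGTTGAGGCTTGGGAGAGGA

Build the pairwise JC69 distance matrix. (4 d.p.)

d(seq1,seq2) = 0.4618, d(seq1,seq3) = 0.7739, d(seq2,seq3) = 0.5285

seq1–seq2: 10/29 sites differ → p ≈ 0.344828, d = −0.75 ln(1 − 0.459771) = 0.461822 ≈ 0.4618.
seq1–seq3: 14/29 sites differ → p ≈ 0.482759, d = −0.75 ln(1 − 0.643679) = 0.773942 ≈ 0.7739.
seq2–seq3: 11/29 sites differ → p ≈ 0.37931, d = −0.75 ln(1 − 0.505747) = 0.528531 ≈ 0.5285.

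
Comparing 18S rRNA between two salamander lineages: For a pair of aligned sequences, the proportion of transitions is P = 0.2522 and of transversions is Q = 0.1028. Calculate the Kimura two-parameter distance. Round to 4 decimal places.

0.5248

Under the Kimura two-parameter model, d = −½ ln(1 − 2P − Q) − ¼ ln(1 − 2Q).
1 − 2P − Q = 0.3928, giving −½ ln(0.3928) = 0.467227.
1 − 2Q = 0.7944, giving −¼ ln(0.7944) = 0.057542.
d = 0.467227 + 0.057542 = 0.524769.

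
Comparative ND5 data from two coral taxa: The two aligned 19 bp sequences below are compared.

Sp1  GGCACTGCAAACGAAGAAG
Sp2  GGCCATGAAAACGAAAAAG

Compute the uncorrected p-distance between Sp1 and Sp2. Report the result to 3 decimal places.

0.211

The sequences differ at 4 of 19 positions (sites 4, 5, 8, 16).
p = 4/19 = 0.210526… ≈ 0.211 (to 3 d.p.).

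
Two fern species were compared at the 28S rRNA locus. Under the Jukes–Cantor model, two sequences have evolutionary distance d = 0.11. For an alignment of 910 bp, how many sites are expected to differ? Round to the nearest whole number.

93

Invert JC69: p = (3/4)(1 − e^(−4d/3)) = 0.75 × (1 − e^(-0.146667)) = 0.75 × (1 − 0.863582) = 0.102314.
Expected differing sites = pL ≈ 0.102314 × 910 = 93.10574 ≈ 93.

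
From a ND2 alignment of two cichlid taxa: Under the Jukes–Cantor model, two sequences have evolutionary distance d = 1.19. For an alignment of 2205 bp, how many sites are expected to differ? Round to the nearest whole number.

Invert JC69: p = (3/4)(1 − e^(−4d/3)) = 0.75 × (1 − e^(-1.586667)) = 0.75 × (1 − 0.204606) = 0.596546.
Expected differing sites = pL ≈ 0.596546 × 2205 = 1315.38393 ≈ 1315.

1315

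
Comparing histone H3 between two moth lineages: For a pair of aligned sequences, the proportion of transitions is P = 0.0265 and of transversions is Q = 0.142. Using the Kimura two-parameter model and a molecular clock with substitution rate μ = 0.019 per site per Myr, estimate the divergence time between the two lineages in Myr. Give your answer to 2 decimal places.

5.05

Under the Kimura two-parameter model, d = −½ ln(1 − 2P − Q) − ¼ ln(1 − 2Q).
1 − 2P − Q = 0.805, giving −½ ln(0.805) = 0.108457.
1 − 2Q = 0.716, giving −¼ ln(0.716) = 0.083519.
d = 0.108457 + 0.083519 = 0.191976.
Under a molecular clock d = 2μt, so t = d/(2μ) = 0.191976 / (2 × 0.019) = 5.05 Myr.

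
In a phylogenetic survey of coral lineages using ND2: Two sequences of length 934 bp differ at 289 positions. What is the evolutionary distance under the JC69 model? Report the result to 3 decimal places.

0.399

p = 289/934 ≈ 0.309422.
d = −(3/4) ln(1 − 4p/3) = −0.75 ln(1 − 0.412563) = −0.75 ln(0.587437)
  = −0.75 × (-0.531986) = 0.398990 substitutions/site.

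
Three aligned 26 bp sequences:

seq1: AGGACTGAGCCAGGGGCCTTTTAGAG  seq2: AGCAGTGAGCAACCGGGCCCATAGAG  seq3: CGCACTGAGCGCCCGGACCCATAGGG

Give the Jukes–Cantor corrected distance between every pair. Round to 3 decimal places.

d(seq1,seq2) = 0.464, d(seq1,seq3) = 0.623, d(seq2,seq3) = 0.276

seq1–seq2: 9/26 sites differ → p ≈ 0.346154, d = −0.75 ln(1 − 0.461539) = 0.464280 ≈ 0.464.
seq1–seq3: 11/26 sites differ → p ≈ 0.423077, d = −0.75 ln(1 − 0.564103) = 0.622762 ≈ 0.623.
seq2–seq3: 6/26 sites differ → p ≈ 0.230769, d = −0.75 ln(1 − 0.307692) = 0.275793 ≈ 0.276.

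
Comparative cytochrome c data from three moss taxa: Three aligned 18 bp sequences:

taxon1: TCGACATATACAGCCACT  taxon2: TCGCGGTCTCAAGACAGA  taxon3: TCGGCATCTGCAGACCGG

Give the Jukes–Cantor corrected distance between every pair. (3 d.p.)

taxon1–taxon2: 9/18 sites differ → p = 0.5, d = −0.75 ln(1 − 0.666667) = 0.823960 ≈ 0.824.
taxon1–taxon3: 7/18 sites differ → p ≈ 0.388889, d = −0.75 ln(1 − 0.518519) = 0.548166 ≈ 0.548.
taxon2–taxon3: 7/18 sites differ → p ≈ 0.388889, d = −0.75 ln(1 − 0.518519) = 0.548166 ≈ 0.548.

d(taxon1,taxon2) = 0.824, d(taxon1,taxon3) = 0.548, d(taxon2,taxon3) = 0.548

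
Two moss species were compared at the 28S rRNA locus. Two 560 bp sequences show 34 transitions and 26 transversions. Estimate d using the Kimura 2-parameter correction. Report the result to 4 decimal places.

0.1162

P = 34/560 ≈ 0.060714 and Q = 26/560 ≈ 0.046429.
Under the Kimura two-parameter model, d = −½ ln(1 − 2P − Q) − ¼ ln(1 − 2Q).
1 − 2P − Q = 0.832143, giving −½ ln(0.832143) = 0.091875.
1 − 2Q = 0.907142, giving −¼ ln(0.907142) = 0.024364.
d = 0.091875 + 0.024364 = 0.116239.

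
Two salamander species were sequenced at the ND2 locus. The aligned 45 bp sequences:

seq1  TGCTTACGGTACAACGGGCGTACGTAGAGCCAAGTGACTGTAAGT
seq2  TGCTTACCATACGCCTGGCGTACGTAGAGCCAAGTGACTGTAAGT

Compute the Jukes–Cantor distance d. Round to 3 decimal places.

0.120

The sequences differ at 5 of 45 sites (8, 9, 13, 14, 16), so p = 5/45 ≈ 0.111111.
d = −(3/4) ln(1 − 4p/3) = −0.75 ln(1 − 0.148148) = −0.75 ln(0.851852)
  = −0.75 × (-0.160342) = 0.120257 substitutions/site.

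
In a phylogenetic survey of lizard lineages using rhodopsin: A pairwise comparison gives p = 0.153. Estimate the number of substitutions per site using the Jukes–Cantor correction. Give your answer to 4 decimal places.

d = −(3/4) ln(1 − 4p/3) = −0.75 ln(1 − 0.204) = −0.75 ln(0.796)
  = −0.75 × (-0.228156) = 0.171117 substitutions/site.

0.1711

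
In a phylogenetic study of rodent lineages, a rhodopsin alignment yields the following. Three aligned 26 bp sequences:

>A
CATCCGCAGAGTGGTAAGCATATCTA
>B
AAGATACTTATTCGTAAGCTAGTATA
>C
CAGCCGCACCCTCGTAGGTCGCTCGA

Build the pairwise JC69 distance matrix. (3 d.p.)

A–B: 13/26 sites differ → p = 0.5, d = −0.75 ln(1 − 0.666667) = 0.823960 ≈ 0.824.
A–C: 11/26 sites differ → p ≈ 0.423077, d = −0.75 ln(1 − 0.564103) = 0.622762 ≈ 0.623.
B–C: 15/26 sites differ → p ≈ 0.576923, d = −0.75 ln(1 − 0.769231) = 1.099754 ≈ 1.100.

d(A,B) = 0.824, d(A,C) = 0.623, d(B,C) = 1.100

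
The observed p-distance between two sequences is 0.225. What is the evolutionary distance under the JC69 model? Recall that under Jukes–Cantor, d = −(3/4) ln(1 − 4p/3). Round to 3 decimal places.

0.268

d = −(3/4) ln(1 − 4p/3) = −0.75 ln(1 − 0.3) = −0.75 ln(0.7)
  = −0.75 × (-0.356675) = 0.267506 substitutions/site.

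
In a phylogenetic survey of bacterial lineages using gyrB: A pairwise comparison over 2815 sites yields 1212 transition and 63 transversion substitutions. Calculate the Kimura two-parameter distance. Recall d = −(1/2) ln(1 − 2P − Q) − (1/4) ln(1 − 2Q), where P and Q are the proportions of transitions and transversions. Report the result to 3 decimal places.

1.086

P = 1212/2815 ≈ 0.430551 and Q = 63/2815 ≈ 0.02238.
Under the Kimura two-parameter model, d = −½ ln(1 − 2P − Q) − ¼ ln(1 − 2Q).
1 − 2P − Q = 0.116518, giving −½ ln(0.116518) = 1.074855.
1 − 2Q = 0.95524, giving −¼ ln(0.95524) = 0.011448.
d = 1.074855 + 0.011448 = 1.086303.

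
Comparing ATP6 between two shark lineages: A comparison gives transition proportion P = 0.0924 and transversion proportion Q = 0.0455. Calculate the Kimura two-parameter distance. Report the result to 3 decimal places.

Under the Kimura two-parameter model, d = −½ ln(1 − 2P − Q) − ¼ ln(1 − 2Q).
1 − 2P − Q = 0.7697, giving −½ ln(0.7697) = 0.130877.
1 − 2Q = 0.909, giving −¼ ln(0.909) = 0.023853.
d = 0.130877 + 0.023853 = 0.154730.

0.155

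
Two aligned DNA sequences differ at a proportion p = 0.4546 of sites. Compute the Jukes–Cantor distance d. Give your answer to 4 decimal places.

d = −(3/4) ln(1 − 4p/3) = −0.75 ln(1 − 0.606133) = −0.75 ln(0.393867)
  = −0.75 × (-0.931742) = 0.698807 substitutions/site.

0.6988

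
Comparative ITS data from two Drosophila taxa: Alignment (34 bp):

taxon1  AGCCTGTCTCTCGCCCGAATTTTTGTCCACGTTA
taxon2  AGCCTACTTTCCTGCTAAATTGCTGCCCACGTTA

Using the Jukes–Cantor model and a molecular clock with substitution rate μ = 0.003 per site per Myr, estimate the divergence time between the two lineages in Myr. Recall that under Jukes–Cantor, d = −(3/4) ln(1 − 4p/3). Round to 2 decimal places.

The sequences differ at 12 of 34 sites, so p = 12/34 ≈ 0.352941.
d = −(3/4) ln(1 − 4p/3) = −0.75 ln(1 − 0.470588) = −0.75 ln(0.529412)
  = −0.75 × (-0.635988) = 0.476991 substitutions/site.
Under a molecular clock d = 2μt, so t = d/(2μ) = 0.476991 / (2 × 0.003) = 79.50 Myr.

79.50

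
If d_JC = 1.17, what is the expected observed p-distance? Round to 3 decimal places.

p = (3/4)(1 − e^(−4d/3)) = 0.75 × (1 − e^(-1.56)) = 0.75 × (1 − 0.210136) = 0.592398.

0.592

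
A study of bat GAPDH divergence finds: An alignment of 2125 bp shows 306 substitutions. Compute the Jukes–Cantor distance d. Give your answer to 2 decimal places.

p = 306/2125 = 0.144.
d = −(3/4) ln(1 − 4p/3) = −0.75 ln(1 − 0.192) = −0.75 ln(0.808)
  = −0.75 × (-0.213193) = 0.159895 substitutions/site.

0.16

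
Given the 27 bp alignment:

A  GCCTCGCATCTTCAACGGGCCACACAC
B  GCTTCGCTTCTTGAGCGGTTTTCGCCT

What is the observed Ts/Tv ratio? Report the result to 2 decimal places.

1.20

Transitions are A↔G and C↔T; transversions are all other mismatches.
Transitions: 6. Transversions: 5.
R = 6/5 = 1.20.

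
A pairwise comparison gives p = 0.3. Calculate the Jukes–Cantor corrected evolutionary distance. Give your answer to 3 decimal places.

d = −(3/4) ln(1 − 4p/3) = −0.75 ln(1 − 0.4) = −0.75 ln(0.6)
  = −0.75 × (-0.510826) = 0.383120 substitutions/site.

0.383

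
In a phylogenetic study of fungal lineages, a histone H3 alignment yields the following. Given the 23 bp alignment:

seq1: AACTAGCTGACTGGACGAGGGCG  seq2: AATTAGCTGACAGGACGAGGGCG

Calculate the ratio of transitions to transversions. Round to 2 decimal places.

Transitions are A↔G and C↔T; transversions are all other mismatches.
Transitions: 1. Transversions: 1.
R = 1/1 = 1.00.

1.00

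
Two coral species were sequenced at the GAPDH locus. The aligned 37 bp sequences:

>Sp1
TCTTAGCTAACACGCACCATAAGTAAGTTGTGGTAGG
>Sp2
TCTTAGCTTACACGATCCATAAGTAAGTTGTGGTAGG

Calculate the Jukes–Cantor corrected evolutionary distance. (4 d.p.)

The sequences differ at 3 of 37 sites (9, 15, 16), so p = 3/37 ≈ 0.081081.
d = −(3/4) ln(1 − 4p/3) = −0.75 ln(1 − 0.108108) = −0.75 ln(0.891892)
  = −0.75 × (-0.114410) = 0.085808 substitutions/site.

0.0858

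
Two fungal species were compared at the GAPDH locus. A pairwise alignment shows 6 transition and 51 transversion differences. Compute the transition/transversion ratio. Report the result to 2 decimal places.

R = 6/51 = 0.117647… ≈ 0.12 (to 2 d.p.).

0.12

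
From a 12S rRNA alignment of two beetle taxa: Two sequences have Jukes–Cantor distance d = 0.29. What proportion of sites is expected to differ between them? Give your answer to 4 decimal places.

p = (3/4)(1 − e^(−4d/3)) = 0.75 × (1 − e^(-0.386667)) = 0.75 × (1 − 0.679317) = 0.240512.

0.2405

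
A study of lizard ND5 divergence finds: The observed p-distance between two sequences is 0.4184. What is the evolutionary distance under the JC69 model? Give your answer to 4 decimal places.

0.6121

d = −(3/4) ln(1 − 4p/3) = −0.75 ln(1 − 0.557867) = −0.75 ln(0.442133)
  = −0.75 × (-0.816145) = 0.612109 substitutions/site.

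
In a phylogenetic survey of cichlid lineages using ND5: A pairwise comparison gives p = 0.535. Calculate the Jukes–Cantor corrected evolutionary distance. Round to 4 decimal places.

0.9371

d = −(3/4) ln(1 − 4p/3) = −0.75 ln(1 − 0.713333) = −0.75 ln(0.286667)
  = −0.75 × (-1.249434) = 0.937076 substitutions/site.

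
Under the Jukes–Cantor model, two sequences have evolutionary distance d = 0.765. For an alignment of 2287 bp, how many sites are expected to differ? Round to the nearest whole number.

1097

Invert JC69: p = (3/4)(1 − e^(−4d/3)) = 0.75 × (1 − e^(-1.02)) = 0.75 × (1 − 0.360595) = 0.479554.
Expected differing sites = pL ≈ 0.479554 × 2287 = 1096.739998 ≈ 1097.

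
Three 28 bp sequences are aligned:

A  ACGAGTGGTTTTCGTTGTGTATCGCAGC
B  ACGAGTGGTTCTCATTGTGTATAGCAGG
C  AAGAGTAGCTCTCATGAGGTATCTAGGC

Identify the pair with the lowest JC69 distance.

A–B: 4/28 differ, p = 0.143, d = 0.158.
A–C: 11/28 differ, p = 0.393, d = 0.556.
B–C: 11/28 differ, p = 0.393, d = 0.556.
The smallest distance is between A and B.

A and B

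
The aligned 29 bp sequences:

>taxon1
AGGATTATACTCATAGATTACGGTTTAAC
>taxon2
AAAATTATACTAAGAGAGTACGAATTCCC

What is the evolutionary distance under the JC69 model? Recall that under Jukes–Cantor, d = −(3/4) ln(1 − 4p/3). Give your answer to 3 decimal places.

The sequences differ at 9 of 29 sites (2, 3, 12, 14, 18, 23, 24, 27, 28), so p = 9/29 ≈ 0.310345.
d = −(3/4) ln(1 − 4p/3) = −0.75 ln(1 − 0.413793) = −0.75 ln(0.586207)
  = −0.75 × (-0.534082) = 0.400562 substitutions/site.

0.401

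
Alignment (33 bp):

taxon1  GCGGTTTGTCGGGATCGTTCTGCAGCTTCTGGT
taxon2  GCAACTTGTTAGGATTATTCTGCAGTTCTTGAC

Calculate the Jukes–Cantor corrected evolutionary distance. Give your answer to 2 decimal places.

The sequences differ at 12 of 33 sites, so p = 12/33 ≈ 0.363636.
d = −(3/4) ln(1 − 4p/3) = −0.75 ln(1 − 0.484848) = −0.75 ln(0.515152)
  = −0.75 × (-0.663293) = 0.497470 substitutions/site.

0.50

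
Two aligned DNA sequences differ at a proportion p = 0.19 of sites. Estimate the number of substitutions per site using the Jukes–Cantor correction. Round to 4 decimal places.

0.2191

d = −(3/4) ln(1 − 4p/3) = −0.75 ln(1 − 0.253333) = −0.75 ln(0.746667)
  = −0.75 × (-0.292136) = 0.219102 substitutions/site.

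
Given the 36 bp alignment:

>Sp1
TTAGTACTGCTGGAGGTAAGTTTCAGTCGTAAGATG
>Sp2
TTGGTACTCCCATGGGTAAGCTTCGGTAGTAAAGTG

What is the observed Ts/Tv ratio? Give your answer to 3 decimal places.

2.667

Transitions are A↔G and C↔T; transversions are all other mismatches.
Transitions: 8. Transversions: 3.
R = 8/3 = 2.666666… ≈ 2.667 (to 3 d.p.).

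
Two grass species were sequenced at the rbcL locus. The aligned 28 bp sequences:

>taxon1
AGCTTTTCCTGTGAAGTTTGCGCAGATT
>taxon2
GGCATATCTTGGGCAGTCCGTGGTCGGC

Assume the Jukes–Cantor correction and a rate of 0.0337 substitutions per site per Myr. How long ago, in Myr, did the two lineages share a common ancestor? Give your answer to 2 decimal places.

The sequences differ at 15 of 28 sites, so p = 15/28 ≈ 0.535714.
d = −(3/4) ln(1 − 4p/3) = −0.75 ln(1 − 0.714285) = −0.75 ln(0.285715)
  = −0.75 × (-1.252760) = 0.939570 substitutions/site.
Under a molecular clock d = 2μt, so t = d/(2μ) = 0.939570 / (2 × 0.0337) = 13.94 Myr.

13.94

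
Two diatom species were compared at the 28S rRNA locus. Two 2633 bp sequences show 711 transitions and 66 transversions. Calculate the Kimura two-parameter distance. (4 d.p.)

P = 711/2633 ≈ 0.270034 and Q = 66/2633 ≈ 0.025066.
Under the Kimura two-parameter model, d = −½ ln(1 − 2P − Q) − ¼ ln(1 − 2Q).
1 − 2P − Q = 0.434866, giving −½ ln(0.434866) = 0.416359.
1 − 2Q = 0.949868, giving −¼ ln(0.949868) = 0.012858.
d = 0.416359 + 0.012858 = 0.429217.

0.4292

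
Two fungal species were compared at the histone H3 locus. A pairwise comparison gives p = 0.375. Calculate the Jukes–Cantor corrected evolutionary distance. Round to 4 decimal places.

d = −(3/4) ln(1 − 4p/3) = −0.75 ln(1 − 0.5) = −0.75 ln(0.5)
  = −0.75 × (-0.693147) = 0.519860 substitutions/site.

0.5199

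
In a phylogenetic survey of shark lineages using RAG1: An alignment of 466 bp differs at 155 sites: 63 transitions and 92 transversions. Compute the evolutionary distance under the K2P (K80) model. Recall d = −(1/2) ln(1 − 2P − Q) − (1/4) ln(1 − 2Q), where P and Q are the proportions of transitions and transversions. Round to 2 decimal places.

0.44

P = 63/466 ≈ 0.135193 and Q = 92/466 ≈ 0.197425.
Under the Kimura two-parameter model, d = −½ ln(1 − 2P − Q) − ¼ ln(1 − 2Q).
1 − 2P − Q = 0.532189, giving −½ ln(0.532189) = 0.315378.
1 − 2Q = 0.60515, giving −¼ ln(0.60515) = 0.125570.
d = 0.315378 + 0.125570 = 0.440948.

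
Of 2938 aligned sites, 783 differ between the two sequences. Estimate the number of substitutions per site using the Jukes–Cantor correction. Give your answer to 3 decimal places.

p = 783/2938 ≈ 0.266508.
d = −(3/4) ln(1 − 4p/3) = −0.75 ln(1 − 0.355344) = −0.75 ln(0.644656)
  = −0.75 × (-0.439038) = 0.329279 substitutions/site.

0.329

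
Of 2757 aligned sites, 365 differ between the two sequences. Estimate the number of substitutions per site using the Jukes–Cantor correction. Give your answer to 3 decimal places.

p = 365/2757 ≈ 0.13239.
d = −(3/4) ln(1 − 4p/3) = −0.75 ln(1 − 0.17652) = −0.75 ln(0.82348)
  = −0.75 × (-0.194216) = 0.145662 substitutions/site.

0.146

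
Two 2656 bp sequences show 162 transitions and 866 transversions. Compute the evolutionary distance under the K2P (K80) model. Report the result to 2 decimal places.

0.56

P = 162/2656 ≈ 0.060994 and Q = 866/2656 ≈ 0.326054.
Under the Kimura two-parameter model, d = −½ ln(1 − 2P − Q) − ¼ ln(1 − 2Q).
1 − 2P − Q = 0.551958, giving −½ ln(0.551958) = 0.297142.
1 − 2Q = 0.347892, giving −¼ ln(0.347892) = 0.263966.
d = 0.297142 + 0.263966 = 0.561108.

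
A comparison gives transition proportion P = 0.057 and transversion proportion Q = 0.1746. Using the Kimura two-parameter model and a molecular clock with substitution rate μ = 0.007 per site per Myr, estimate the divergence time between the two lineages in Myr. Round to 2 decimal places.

Under the Kimura two-parameter model, d = −½ ln(1 − 2P − Q) − ¼ ln(1 − 2Q).
1 − 2P − Q = 0.7114, giving −½ ln(0.7114) = 0.170260.
1 − 2Q = 0.6508, giving −¼ ln(0.6508) = 0.107388.
d = 0.170260 + 0.107388 = 0.277648.
Under a molecular clock d = 2μt, so t = d/(2μ) = 0.277648 / (2 × 0.007) = 19.83 Myr.

19.83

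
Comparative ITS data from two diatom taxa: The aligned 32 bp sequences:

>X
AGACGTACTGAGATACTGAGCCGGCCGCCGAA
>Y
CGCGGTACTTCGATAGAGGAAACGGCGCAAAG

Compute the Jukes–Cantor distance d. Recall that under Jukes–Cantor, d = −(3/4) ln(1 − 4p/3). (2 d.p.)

The sequences differ at 16 of 32 sites, so p = 16/32 = 0.5.
d = −(3/4) ln(1 − 4p/3) = −0.75 ln(1 − 0.666667) = −0.75 ln(0.333333)
  = −0.75 × (-1.098613) = 0.823960 substitutions/site.

0.82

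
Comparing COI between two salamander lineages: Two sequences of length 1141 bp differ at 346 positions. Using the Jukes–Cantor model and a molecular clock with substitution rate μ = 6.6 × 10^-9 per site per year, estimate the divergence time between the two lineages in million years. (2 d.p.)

29.44

p = 346/1141 ≈ 0.303243.
d = −(3/4) ln(1 − 4p/3) = −0.75 ln(1 − 0.404324) = −0.75 ln(0.595676)
  = −0.75 × (-0.518058) = 0.388544 substitutions/site.
Under a molecular clock d = 2μt, so t = d/(2μ) = 0.388544 / (2 × 6.6 × 10^-9) = 29.44 million years.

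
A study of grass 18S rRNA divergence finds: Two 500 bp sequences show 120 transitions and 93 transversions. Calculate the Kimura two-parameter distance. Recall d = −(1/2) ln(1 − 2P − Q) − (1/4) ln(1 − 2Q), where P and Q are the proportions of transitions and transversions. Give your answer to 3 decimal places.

0.665

P = 120/500 = 0.24 and Q = 93/500 = 0.186.
Under the Kimura two-parameter model, d = −½ ln(1 − 2P − Q) − ¼ ln(1 − 2Q).
1 − 2P − Q = 0.334, giving −½ ln(0.334) = 0.548307.
1 − 2Q = 0.628, giving −¼ ln(0.628) = 0.116304.
d = 0.548307 + 0.116304 = 0.664611.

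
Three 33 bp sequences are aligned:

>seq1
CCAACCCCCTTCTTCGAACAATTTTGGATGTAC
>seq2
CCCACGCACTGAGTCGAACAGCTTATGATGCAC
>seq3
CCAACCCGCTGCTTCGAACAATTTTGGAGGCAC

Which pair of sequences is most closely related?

seq1–seq2: 11/33 differ, p = 0.333, d = 0.441.
seq1–seq3: 4/33 differ, p = 0.121, d = 0.132.
seq2–seq3: 10/33 differ, p = 0.303, d = 0.388.
The smallest distance is between seq1 and seq3.

seq1 and seq3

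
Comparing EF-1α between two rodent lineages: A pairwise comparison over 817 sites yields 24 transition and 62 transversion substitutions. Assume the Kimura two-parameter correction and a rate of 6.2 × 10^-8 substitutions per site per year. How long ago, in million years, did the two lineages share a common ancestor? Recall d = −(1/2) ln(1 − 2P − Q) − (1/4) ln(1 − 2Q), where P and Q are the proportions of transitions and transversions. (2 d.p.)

0.91

P = 24/817 ≈ 0.029376 and Q = 62/817 ≈ 0.075887.
Under the Kimura two-parameter model, d = −½ ln(1 − 2P − Q) − ¼ ln(1 − 2Q).
1 − 2P − Q = 0.865361, giving −½ ln(0.865361) = 0.072304.
1 − 2Q = 0.848226, giving −¼ ln(0.848226) = 0.041152.
d = 0.072304 + 0.041152 = 0.113456.
Under a molecular clock d = 2μt, so t = d/(2μ) = 0.113456 / (2 × 6.2 × 10^-8) = 0.91 million years.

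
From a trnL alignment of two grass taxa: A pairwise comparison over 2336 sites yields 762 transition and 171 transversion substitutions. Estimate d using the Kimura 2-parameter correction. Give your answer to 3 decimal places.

0.686

P = 762/2336 ≈ 0.326199 and Q = 171/2336 ≈ 0.073202.
Under the Kimura two-parameter model, d = −½ ln(1 − 2P − Q) − ¼ ln(1 − 2Q).
1 − 2P − Q = 0.2744, giving −½ ln(0.2744) = 0.646584.
1 − 2Q = 0.853596, giving −¼ ln(0.853596) = 0.039574.
d = 0.646584 + 0.039574 = 0.686158.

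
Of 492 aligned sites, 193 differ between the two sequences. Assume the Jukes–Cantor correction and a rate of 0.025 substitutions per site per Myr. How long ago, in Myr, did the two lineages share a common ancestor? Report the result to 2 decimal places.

p = 193/492 ≈ 0.392276.
d = −(3/4) ln(1 − 4p/3) = −0.75 ln(1 − 0.523035) = −0.75 ln(0.476965)
  = −0.75 × (-0.740312) = 0.555234 substitutions/site.
Under a molecular clock d = 2μt, so t = d/(2μ) = 0.555234 / (2 × 0.025) = 11.10 Myr.

11.10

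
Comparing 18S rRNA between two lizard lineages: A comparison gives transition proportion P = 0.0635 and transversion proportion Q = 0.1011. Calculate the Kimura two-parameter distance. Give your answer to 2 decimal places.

0.19

Under the Kimura two-parameter model, d = −½ ln(1 − 2P − Q) − ¼ ln(1 − 2Q).
1 − 2P − Q = 0.7719, giving −½ ln(0.7719) = 0.129450.
1 − 2Q = 0.7978, giving −¼ ln(0.7978) = 0.056474.
d = 0.129450 + 0.056474 = 0.185924.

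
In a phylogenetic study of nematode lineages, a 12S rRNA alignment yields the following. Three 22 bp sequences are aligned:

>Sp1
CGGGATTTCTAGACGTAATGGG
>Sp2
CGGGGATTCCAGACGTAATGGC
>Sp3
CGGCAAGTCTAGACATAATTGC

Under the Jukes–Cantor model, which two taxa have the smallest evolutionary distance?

Sp1 and Sp2

Sp1–Sp2: 4/22 differ, p = 0.182, d = 0.208.
Sp1–Sp3: 6/22 differ, p = 0.273, d = 0.339.
Sp2–Sp3: 6/22 differ, p = 0.273, d = 0.339.
The smallest distance is between Sp1 and Sp2.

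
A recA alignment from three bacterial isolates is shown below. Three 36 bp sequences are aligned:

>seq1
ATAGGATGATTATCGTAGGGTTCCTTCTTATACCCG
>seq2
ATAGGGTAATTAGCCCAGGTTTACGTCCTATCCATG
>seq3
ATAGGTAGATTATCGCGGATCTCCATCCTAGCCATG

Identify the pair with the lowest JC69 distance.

seq1–seq2: 12/36 differ, p = 0.333, d = 0.441.
seq1–seq3: 13/36 differ, p = 0.361, d = 0.493.
seq2–seq3: 11/36 differ, p = 0.306, d = 0.392.
The smallest distance is between seq2 and seq3.

seq2 and seq3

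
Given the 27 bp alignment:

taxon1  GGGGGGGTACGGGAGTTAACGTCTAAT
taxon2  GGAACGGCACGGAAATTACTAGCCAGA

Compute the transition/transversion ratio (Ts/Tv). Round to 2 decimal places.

Transitions are A↔G and C↔T; transversions are all other mismatches.
Transitions: 9. Transversions: 4.
R = 9/4 = 2.25.

2.25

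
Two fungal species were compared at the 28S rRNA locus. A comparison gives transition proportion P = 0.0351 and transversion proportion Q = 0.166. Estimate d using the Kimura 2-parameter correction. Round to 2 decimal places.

Under the Kimura two-parameter model, d = −½ ln(1 − 2P − Q) − ¼ ln(1 − 2Q).
1 − 2P − Q = 0.7638, giving −½ ln(0.7638) = 0.134725.
1 − 2Q = 0.668, giving −¼ ln(0.668) = 0.100867.
d = 0.134725 + 0.100867 = 0.235592.

0.24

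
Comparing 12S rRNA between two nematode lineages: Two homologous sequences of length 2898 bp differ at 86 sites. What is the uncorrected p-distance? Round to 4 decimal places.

0.0297

p = 86/2898 = 0.029675… ≈ 0.0297 (to 4 d.p.).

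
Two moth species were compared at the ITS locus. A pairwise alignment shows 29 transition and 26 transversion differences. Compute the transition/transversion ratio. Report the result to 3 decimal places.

R = 29/26 = 1.115384… ≈ 1.115 (to 3 d.p.).

1.115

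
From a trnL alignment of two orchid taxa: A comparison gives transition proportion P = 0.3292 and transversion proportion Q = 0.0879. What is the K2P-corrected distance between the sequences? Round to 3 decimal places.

Under the Kimura two-parameter model, d = −½ ln(1 − 2P − Q) − ¼ ln(1 − 2Q).
1 − 2P − Q = 0.2537, giving −½ ln(0.2537) = 0.685801.
1 − 2Q = 0.8242, giving −¼ ln(0.8242) = 0.048336.
d = 0.685801 + 0.048336 = 0.734137.

0.734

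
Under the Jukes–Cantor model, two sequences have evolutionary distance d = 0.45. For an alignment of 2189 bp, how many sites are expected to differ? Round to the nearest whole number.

741

Invert JC69: p = (3/4)(1 − e^(−4d/3)) = 0.75 × (1 − e^(-0.6)) = 0.75 × (1 − 0.548812) = 0.338391.
Expected differing sites = pL ≈ 0.338391 × 2189 = 740.737899 ≈ 741.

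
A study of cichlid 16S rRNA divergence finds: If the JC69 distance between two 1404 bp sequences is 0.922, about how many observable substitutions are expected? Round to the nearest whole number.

Invert JC69: p = (3/4)(1 − e^(−4d/3)) = 0.75 × (1 − e^(-1.229333)) = 0.75 × (1 − 0.292488) = 0.530634.
Expected differing sites = pL ≈ 0.530634 × 1404 = 745.010136 ≈ 745.

745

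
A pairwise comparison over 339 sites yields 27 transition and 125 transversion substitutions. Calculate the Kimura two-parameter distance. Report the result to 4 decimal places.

P = 27/339 ≈ 0.079646 and Q = 125/339 ≈ 0.368732.
Under the Kimura two-parameter model, d = −½ ln(1 − 2P − Q) − ¼ ln(1 − 2Q).
1 − 2P − Q = 0.471976, giving −½ ln(0.471976) = 0.375414.
1 − 2Q = 0.262536, giving −¼ ln(0.262536) = 0.334342.
d = 0.375414 + 0.334342 = 0.709756.

0.7098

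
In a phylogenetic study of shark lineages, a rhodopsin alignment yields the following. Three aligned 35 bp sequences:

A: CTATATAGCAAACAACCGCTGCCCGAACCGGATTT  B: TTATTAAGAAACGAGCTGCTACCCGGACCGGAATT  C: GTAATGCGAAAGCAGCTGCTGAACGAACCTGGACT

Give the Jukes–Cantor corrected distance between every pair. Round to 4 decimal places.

A–B: 11/35 sites differ → p ≈ 0.314286, d = −0.75 ln(1 − 0.419048) = 0.407315 ≈ 0.4073.
A–C: 15/35 sites differ → p ≈ 0.428571, d = −0.75 ln(1 − 0.571428) = 0.635472 ≈ 0.6355.
B–C: 13/35 sites differ → p ≈ 0.371429, d = −0.75 ln(1 − 0.495239) = 0.512753 ≈ 0.5128.

d(A,B) = 0.4073, d(A,C) = 0.6355, d(B,C) = 0.5128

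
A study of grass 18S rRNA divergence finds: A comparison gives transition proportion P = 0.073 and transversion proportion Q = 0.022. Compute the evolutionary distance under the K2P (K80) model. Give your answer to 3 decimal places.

Under the Kimura two-parameter model, d = −½ ln(1 − 2P − Q) − ¼ ln(1 − 2Q).
1 − 2P − Q = 0.832, giving −½ ln(0.832) = 0.091961.
1 − 2Q = 0.956, giving −¼ ln(0.956) = 0.011249.
d = 0.091961 + 0.011249 = 0.103210.

0.103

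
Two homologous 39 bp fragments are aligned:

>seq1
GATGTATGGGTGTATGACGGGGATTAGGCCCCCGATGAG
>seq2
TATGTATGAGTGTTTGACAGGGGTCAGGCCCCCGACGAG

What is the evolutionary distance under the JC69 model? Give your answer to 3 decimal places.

The sequences differ at 7 of 39 sites (1, 9, 14, 19, 23, 25, 36), so p = 7/39 ≈ 0.179487.
d = −(3/4) ln(1 − 4p/3) = −0.75 ln(1 − 0.239316) = −0.75 ln(0.760684)
  = −0.75 × (-0.273537) = 0.205153 substitutions/site.

0.205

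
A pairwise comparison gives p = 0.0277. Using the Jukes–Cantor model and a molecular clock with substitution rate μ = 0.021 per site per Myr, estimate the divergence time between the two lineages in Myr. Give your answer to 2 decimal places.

d = −(3/4) ln(1 − 4p/3) = −0.75 ln(1 − 0.036933) = −0.75 ln(0.963067)
  = −0.75 × (-0.037632) = 0.028224 substitutions/site.
Under a molecular clock d = 2μt, so t = d/(2μ) = 0.028224 / (2 × 0.021) = 0.67 Myr.

0.67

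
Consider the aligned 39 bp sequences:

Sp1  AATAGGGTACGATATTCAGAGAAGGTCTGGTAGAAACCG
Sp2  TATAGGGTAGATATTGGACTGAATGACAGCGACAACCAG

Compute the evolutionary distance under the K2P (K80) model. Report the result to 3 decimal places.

0.847

Of 39 sites, 1 differences are transitions and 17 are transversions, so P = 1/39 ≈ 0.025641 and Q = 17/39 ≈ 0.435897.
Under the Kimura two-parameter model, d = −½ ln(1 − 2P − Q) − ¼ ln(1 − 2Q).
1 − 2P − Q = 0.512821, giving −½ ln(0.512821) = 0.333914.
1 − 2Q = 0.128206, giving −¼ ln(0.128206) = 0.513529.
d = 0.333914 + 0.513529 = 0.847443.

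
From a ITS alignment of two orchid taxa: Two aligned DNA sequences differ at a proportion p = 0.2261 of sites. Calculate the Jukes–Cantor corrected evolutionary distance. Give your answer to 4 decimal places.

d = −(3/4) ln(1 − 4p/3) = −0.75 ln(1 − 0.301467) = −0.75 ln(0.698533)
  = −0.75 × (-0.358773) = 0.269080 substitutions/site.

0.2691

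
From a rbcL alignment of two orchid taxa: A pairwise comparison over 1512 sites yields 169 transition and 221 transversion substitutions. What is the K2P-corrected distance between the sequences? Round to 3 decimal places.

0.317

P = 169/1512 ≈ 0.111772 and Q = 221/1512 ≈ 0.146164.
Under the Kimura two-parameter model, d = −½ ln(1 − 2P − Q) − ¼ ln(1 − 2Q).
1 − 2P − Q = 0.630292, giving −½ ln(0.630292) = 0.230786.
1 − 2Q = 0.707672, giving −¼ ln(0.707672) = 0.086444.
d = 0.230786 + 0.086444 = 0.317230.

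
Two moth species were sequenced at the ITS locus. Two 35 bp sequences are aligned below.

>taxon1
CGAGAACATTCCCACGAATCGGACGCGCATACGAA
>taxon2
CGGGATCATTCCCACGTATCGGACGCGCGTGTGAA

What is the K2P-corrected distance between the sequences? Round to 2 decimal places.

0.20

Of 35 sites, 4 differences are transitions and 2 are transversions, so P = 4/35 ≈ 0.114286 and Q = 2/35 ≈ 0.057143.
Under the Kimura two-parameter model, d = −½ ln(1 − 2P − Q) − ¼ ln(1 − 2Q).
1 − 2P − Q = 0.714285, giving −½ ln(0.714285) = 0.168237.
1 − 2Q = 0.885714, giving −¼ ln(0.885714) = 0.030340.
d = 0.168237 + 0.030340 = 0.198577.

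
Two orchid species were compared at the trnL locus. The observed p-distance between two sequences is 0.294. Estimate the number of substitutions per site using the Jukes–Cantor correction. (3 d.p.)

d = −(3/4) ln(1 − 4p/3) = −0.75 ln(1 − 0.392) = −0.75 ln(0.608)
  = −0.75 × (-0.497580) = 0.373185 substitutions/site.

0.373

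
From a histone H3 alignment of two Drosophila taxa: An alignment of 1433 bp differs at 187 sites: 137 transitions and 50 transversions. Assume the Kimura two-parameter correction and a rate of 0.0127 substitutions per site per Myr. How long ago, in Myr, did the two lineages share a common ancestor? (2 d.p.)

5.76

P = 137/1433 ≈ 0.095604 and Q = 50/1433 ≈ 0.034892.
Under the Kimura two-parameter model, d = −½ ln(1 − 2P − Q) − ¼ ln(1 − 2Q).
1 − 2P − Q = 0.7739, giving −½ ln(0.7739) = 0.128156.
1 − 2Q = 0.930216, giving −¼ ln(0.930216) = 0.018085.
d = 0.128156 + 0.018085 = 0.146241.
Under a molecular clock d = 2μt, so t = d/(2μ) = 0.146241 / (2 × 0.0127) = 5.76 Myr.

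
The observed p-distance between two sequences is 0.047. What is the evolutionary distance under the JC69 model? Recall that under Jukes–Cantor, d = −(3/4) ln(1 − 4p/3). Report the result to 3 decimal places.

d = −(3/4) ln(1 − 4p/3) = −0.75 ln(1 − 0.062667) = −0.75 ln(0.937333)
  = −0.75 × (-0.064717) = 0.048538 substitutions/site.

0.049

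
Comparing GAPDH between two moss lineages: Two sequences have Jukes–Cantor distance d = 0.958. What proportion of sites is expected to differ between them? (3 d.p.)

0.541

p = (3/4)(1 − e^(−4d/3)) = 0.75 × (1 − e^(-1.277333)) = 0.75 × (1 − 0.278780) = 0.540915.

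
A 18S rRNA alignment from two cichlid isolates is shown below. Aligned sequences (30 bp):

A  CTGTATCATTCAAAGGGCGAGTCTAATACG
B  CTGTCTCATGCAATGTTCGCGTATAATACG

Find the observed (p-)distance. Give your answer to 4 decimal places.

0.2333

The sequences differ at 7 of 30 positions (sites 5, 10, 14, 16, 17, 20, 23).
p = 7/30 = 0.233333… ≈ 0.2333 (to 4 d.p.).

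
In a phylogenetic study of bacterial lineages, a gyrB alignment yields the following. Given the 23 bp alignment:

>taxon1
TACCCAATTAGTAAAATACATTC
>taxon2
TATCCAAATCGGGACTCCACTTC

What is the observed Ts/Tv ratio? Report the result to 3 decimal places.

Transitions are A↔G and C↔T; transversions are all other mismatches.
Transitions: 3. Transversions: 8.
R = 3/8 = 0.375.

0.375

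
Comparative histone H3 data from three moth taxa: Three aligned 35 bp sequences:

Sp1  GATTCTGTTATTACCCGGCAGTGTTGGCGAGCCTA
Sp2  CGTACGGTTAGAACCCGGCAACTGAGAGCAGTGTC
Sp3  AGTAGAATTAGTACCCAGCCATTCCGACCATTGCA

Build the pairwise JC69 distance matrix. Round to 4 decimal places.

Sp1–Sp2: 17/35 sites differ → p ≈ 0.485714, d = −0.75 ln(1 − 0.647619) = 0.782282 ≈ 0.7823.
Sp1–Sp3: 19/35 sites differ → p ≈ 0.542857, d = −0.75 ln(1 − 0.723809) = 0.964997 ≈ 0.9650.
Sp2–Sp3: 14/35 sites differ → p = 0.4, d = −0.75 ln(1 − 0.533333) = 0.571605 ≈ 0.5716.

d(Sp1,Sp2) = 0.7823, d(Sp1,Sp3) = 0.9650, d(Sp2,Sp3) = 0.5716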